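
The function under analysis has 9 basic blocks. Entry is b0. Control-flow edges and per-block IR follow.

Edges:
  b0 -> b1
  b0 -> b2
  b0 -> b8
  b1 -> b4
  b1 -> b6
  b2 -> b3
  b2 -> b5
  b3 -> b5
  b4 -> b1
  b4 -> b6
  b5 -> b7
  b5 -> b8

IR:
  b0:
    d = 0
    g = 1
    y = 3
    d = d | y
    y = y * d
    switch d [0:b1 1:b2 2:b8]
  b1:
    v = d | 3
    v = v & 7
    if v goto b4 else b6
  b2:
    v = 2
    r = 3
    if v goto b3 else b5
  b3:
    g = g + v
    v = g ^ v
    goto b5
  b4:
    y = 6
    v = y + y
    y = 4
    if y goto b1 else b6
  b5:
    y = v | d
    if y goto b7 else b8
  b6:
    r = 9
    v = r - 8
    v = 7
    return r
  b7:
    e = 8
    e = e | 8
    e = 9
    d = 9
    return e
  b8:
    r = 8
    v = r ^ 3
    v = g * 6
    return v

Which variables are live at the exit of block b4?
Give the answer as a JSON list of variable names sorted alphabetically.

Answer: ["d"]

Working:
Per-block:
  b0: def={d,g,y} ue=∅
  b1: def={v} ue={d}
  b2: def={r,v} ue=∅
  b3: def={g,v} ue={g,v}
  b4: def={v,y} ue=∅
  b5: def={y} ue={d,v}
  b6: def={r,v} ue=∅
  b7: def={d,e} ue=∅
  b8: def={r,v} ue={g}

Backward fixpoint:
  b0: in=∅ out={d,g}
  b1: in={d} out={d}
  b2: in={d,g} out={d,g,v}
  b3: in={d,g,v} out={d,g,v}
  b4: in={d} out={d}
  b5: in={d,g,v} out={g}
  b6: in=∅ out=∅
  b7: in=∅ out=∅
  b8: in={g} out=∅

live-out(b4) = ["d"]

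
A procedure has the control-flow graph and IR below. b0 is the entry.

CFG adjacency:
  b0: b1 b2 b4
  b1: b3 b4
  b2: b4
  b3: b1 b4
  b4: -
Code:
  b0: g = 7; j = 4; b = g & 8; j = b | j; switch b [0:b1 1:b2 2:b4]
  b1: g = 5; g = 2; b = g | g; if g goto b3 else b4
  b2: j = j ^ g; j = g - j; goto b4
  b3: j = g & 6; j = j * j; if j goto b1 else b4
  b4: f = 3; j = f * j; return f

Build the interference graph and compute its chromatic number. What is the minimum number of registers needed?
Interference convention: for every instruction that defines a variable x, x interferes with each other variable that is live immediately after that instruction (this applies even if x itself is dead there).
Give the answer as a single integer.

Answer: 3

Derivation:
Per-block:
  b0: {b,g,j} / ∅
  b1: {b,g} / ∅
  b2: {j} / {g,j}
  b3: {j} / {g}
  b4: {f,j} / {j}

Backward fixpoint:
  b0 li=∅ lo={g,j}
  b1 li={j} lo={g,j}
  b2 li={g,j} lo={j}
  b3 li={g} lo={j}
  b4 li={j} lo=∅

Interfere edges:
  b: {g,j}
  f: {j}
  g: {b,j}
  j: {b,f,g}

Registers:
  lower bound: {b,g,j} mutually conflict ⇒ χ ≥ 3
  3-colouring: R0={j}  R1={b,f}  R2={g}
  χ = 3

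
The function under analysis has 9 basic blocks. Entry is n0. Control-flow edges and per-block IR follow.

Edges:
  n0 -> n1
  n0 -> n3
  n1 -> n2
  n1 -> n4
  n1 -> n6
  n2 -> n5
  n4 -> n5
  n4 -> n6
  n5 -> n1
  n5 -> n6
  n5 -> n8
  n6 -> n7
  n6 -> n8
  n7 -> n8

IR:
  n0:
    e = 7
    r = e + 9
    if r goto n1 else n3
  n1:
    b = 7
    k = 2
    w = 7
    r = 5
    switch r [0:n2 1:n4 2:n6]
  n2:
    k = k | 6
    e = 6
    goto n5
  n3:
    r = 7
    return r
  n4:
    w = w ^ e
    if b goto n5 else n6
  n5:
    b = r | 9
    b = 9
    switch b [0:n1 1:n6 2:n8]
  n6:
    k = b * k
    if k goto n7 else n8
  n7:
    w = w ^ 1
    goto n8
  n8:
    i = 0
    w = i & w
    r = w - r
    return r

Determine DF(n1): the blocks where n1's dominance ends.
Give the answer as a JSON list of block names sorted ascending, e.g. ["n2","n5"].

Answer: ["n1"]

Derivation:
idom tree: n1←n0 n2←n1 n3←n0 n4←n1 n5←n1 n6←n1 n7←n6 n8←n1
Dom at joins:
  n1: preds {n0,n5}: {n0} ∩ {n0,n1,n5} = {n0}; idom=n0
  n5: preds {n2,n4}: {n0,n1,n2} ∩ {n0,n1,n4} = {n0,n1}; idom=n1
  n6: preds {n1,n4,n5}: {n0,n1} ∩ {n0,n1,n4} ∩ {n0,n1,n5} = {n0,n1}; idom=n1
  n8: preds {n5,n6,n7}: {n0,n1,n5} ∩ {n0,n1,n6} ∩ {n0,n1,n6,n7} = {n0,n1}; idom=n1

DF derivation:
  n1←n0: walk · to n0
  n1←n5: walk n5→n1 to n0
  n5←n2: walk n2 to n1
  n5←n4: walk n4 to n1
  n6←n1: walk · to n1
  n6←n4: walk n4 to n1
  n6←n5: walk n5 to n1
  n8←n5: walk n5 to n1
  n8←n6: walk n6 to n1
  n8←n7: walk n7→n6 to n1
  n0 → ∅
  n1 → {n1}
  n2 → {n5}
  n3 → ∅
  n4 → {n5,n6}
  n5 → {n1,n6,n8}
  n6 → {n8}
  n7 → {n8}
  n8 → ∅

DF(n1) = ["n1"]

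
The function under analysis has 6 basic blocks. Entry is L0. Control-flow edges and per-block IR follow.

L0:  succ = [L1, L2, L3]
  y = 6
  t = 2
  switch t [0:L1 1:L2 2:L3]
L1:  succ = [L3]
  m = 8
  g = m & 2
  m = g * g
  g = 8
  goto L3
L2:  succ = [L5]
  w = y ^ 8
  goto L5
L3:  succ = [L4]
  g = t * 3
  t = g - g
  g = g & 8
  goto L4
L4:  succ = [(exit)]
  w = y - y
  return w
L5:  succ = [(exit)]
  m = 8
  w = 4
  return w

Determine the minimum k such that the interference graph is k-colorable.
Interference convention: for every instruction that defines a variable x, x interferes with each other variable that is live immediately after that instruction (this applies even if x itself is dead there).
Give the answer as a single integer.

def/use:
  L0: {t,y} / ∅
  L1: {g,m} / ∅
  L2: {w} / {y}
  L3: {g,t} / {t}
  L4: {w} / {y}
  L5: {m,w} / ∅

Live sets:
  L0 li=∅ lo={t,y}
  L1 li={t,y} lo={t,y}
  L2 li={y} lo=∅
  L3 li={t,y} lo={y}
  L4 li={y} lo=∅
  L5 li=∅ lo=∅

Interfere edges:
  g — {t,y}
  m — {t,y}
  t — {g,m,y}
  w — ∅
  y — {g,m,t}

Registers:
  clique {g,t,y} ⇒ need ≥ 3
  3-colouring: r0={t,w}  r1={y}  r2={g,m}
  χ = 3

Answer: 3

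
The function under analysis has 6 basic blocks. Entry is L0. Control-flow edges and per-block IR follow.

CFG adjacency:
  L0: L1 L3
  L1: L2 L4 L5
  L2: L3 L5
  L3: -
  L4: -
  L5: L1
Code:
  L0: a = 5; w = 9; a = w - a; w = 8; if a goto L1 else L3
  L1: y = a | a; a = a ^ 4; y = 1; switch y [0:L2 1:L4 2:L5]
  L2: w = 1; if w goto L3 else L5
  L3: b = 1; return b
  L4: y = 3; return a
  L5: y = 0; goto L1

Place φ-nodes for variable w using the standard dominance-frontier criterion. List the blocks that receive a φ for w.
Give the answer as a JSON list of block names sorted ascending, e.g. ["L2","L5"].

idom tree: L1←L0 L2←L1 L3←L0 L4←L1 L5←L1
Dom∩ at merges:
  L1: preds {L0,L5}: {L0} ∩ {L0,L1,L5} = {L0}; idom=L0
  L3: preds {L0,L2}: {L0} ∩ {L0,L1,L2} = {L0}; idom=L0
  L5: preds {L1,L2}: {L0,L1} ∩ {L0,L1,L2} = {L0,L1}; idom=L1

Frontier:
  join L1 pred L0: · stop@L0
  join L1 pred L5: L5→L1 stop@L0
  join L3 pred L0: · stop@L0
  join L3 pred L2: L2→L1 stop@L0
  join L5 pred L1: · stop@L1
  join L5 pred L2: L2 stop@L1
  L0: DF=∅
  L1: DF={L1,L3}
  L2: DF={L3,L5}
  L3: DF=∅
  L4: DF=∅
  L5: DF={L1}

φ for w: defs {L0,L2}
  DF⁺ = {L1,L3,L5}

Answer: ["L1", "L3", "L5"]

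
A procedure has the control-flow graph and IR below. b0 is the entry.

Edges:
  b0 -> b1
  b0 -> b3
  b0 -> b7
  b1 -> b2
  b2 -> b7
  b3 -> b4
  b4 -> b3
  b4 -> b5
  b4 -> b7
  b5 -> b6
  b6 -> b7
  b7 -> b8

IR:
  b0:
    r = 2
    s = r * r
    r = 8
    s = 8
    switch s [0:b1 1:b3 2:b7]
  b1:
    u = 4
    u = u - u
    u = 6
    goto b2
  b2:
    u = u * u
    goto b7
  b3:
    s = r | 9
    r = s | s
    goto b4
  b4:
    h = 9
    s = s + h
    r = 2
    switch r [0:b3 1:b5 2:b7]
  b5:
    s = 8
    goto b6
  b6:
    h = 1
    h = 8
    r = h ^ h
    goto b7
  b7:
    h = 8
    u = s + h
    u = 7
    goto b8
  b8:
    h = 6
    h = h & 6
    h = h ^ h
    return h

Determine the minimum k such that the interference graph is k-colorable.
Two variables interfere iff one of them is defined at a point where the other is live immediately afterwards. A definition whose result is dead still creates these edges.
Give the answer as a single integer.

def/use:
  b0: def={r,s} ue=∅
  b1: def={u} ue=∅
  b2: def={u} ue={u}
  b3: def={r,s} ue={r}
  b4: def={h,r,s} ue={s}
  b5: def={s} ue=∅
  b6: def={h,r} ue=∅
  b7: def={h,u} ue={s}
  b8: def={h} ue=∅

Live sets:
  live b0: ∅→{r,s}
  live b1: {s}→{s,u}
  live b2: {s,u}→{s}
  live b3: {r}→{s}
  live b4: {s}→{r,s}
  live b5: ∅→{s}
  live b6: {s}→{s}
  live b7: {s}→∅
  live b8: ∅→∅

Interfere edges:
  h: {s}
  r: {s}
  s: {h,r,u}
  u: {s}

Chromatic number:
  clique {h,s} ⇒ need ≥ 2
  2-colouring: r0={s}  r1={h,r,u}
  χ = 2

Answer: 2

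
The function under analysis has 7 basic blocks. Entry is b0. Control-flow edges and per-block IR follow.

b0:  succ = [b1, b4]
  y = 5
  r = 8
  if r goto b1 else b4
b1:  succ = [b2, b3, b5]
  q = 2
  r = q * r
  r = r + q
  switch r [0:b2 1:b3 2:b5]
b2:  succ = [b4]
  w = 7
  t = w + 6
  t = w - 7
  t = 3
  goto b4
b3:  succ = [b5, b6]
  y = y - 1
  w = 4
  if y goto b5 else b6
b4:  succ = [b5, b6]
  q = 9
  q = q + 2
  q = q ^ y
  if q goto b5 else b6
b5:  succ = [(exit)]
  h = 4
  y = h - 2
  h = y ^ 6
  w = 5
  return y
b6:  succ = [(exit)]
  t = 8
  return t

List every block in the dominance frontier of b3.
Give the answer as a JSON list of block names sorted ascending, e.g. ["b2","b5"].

idom tree: b1←b0 b2←b1 b3←b1 b4←b0 b5←b0 b6←b0
Join-block Dom:
  b4: preds {b0,b2}: {b0} ∩ {b0,b1,b2} = {b0}; idom=b0
  b5: preds {b1,b3,b4}: {b0,b1} ∩ {b0,b1,b3} ∩ {b0,b4} = {b0}; idom=b0
  b6: preds {b3,b4}: {b0,b1,b3} ∩ {b0,b4} = {b0}; idom=b0

Frontier:
  join b4 pred b0: · stop@b0
  join b4 pred b2: b2→b1 stop@b0
  join b5 pred b1: b1 stop@b0
  join b5 pred b3: b3→b1 stop@b0
  join b5 pred b4: b4 stop@b0
  join b6 pred b3: b3→b1 stop@b0
  join b6 pred b4: b4 stop@b0
  b0: DF=∅
  b1: DF={b4,b5,b6}
  b2: DF={b4}
  b3: DF={b5,b6}
  b4: DF={b5,b6}
  b5: DF=∅
  b6: DF=∅

DF(b3) = ["b5", "b6"]

Answer: ["b5", "b6"]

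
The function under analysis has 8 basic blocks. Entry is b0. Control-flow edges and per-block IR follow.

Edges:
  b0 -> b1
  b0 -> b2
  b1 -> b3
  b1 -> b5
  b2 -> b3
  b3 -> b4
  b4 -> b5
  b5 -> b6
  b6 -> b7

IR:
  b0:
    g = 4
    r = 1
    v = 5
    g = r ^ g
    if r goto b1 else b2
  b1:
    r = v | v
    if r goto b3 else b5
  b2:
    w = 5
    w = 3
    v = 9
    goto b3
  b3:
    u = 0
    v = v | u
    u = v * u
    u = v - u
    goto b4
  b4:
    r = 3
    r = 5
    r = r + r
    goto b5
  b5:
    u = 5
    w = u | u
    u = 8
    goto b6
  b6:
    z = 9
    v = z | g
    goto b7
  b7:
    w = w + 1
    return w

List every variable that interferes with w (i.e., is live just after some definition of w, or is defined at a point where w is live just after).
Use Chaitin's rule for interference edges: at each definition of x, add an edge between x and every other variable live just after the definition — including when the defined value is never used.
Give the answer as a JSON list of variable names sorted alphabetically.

Answer: ["g", "u", "v", "z"]

Analysis:
Block summaries:
  b0: def={g,r,v} ue=∅
  b1: def={r} ue={v}
  b2: def={v,w} ue=∅
  b3: def={u,v} ue={v}
  b4: def={r} ue=∅
  b5: def={u,w} ue=∅
  b6: def={v,z} ue={g}
  b7: def={w} ue={w}

Live sets:
  b0: in=∅ out={g,v}
  b1: in={g,v} out={g,v}
  b2: in={g} out={g,v}
  b3: in={g,v} out={g}
  b4: in={g} out={g}
  b5: in={g} out={g,w}
  b6: in={g,w} out={w}
  b7: in={w} out=∅

Conflict graph:
  g↔{r,u,v,w,z}
  r↔{g,v}
  u↔{g,v,w}
  v↔{g,r,u,w}
  w↔{g,u,v,z}
  z↔{g,w}

N(w) = ["g", "u", "v", "z"]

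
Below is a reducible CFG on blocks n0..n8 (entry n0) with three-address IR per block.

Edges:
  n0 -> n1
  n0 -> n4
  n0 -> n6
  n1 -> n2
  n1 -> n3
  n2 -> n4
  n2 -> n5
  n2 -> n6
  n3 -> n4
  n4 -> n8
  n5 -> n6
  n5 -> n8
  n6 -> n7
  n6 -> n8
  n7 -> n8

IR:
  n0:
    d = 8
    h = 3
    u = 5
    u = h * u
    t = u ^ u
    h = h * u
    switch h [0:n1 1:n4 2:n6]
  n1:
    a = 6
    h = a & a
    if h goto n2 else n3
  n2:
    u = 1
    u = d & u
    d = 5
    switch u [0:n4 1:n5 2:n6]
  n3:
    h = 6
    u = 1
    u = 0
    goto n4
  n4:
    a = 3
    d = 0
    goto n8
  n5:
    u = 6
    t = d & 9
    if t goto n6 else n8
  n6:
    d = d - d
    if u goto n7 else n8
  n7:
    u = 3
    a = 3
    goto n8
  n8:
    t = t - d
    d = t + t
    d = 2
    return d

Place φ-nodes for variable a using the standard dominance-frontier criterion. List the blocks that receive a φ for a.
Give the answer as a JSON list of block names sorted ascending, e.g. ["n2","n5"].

idom tree: n1←n0 n2←n1 n3←n1 n4←n0 n5←n2 n6←n0 n7←n6 n8←n0
Join-block Dom:
  n4: preds {n0,n2,n3}: {n0} ∩ {n0,n1,n2} ∩ {n0,n1,n3} = {n0}; idom=n0
  n6: preds {n0,n2,n5}: {n0} ∩ {n0,n1,n2} ∩ {n0,n1,n2,n5} = {n0}; idom=n0
  n8: preds {n4,n5,n6,n7}: {n0,n4} ∩ {n0,n1,n2,n5} ∩ {n0,n6} ∩ {n0,n6,n7} = {n0}; idom=n0

DF derivation:
  join n4 pred n0: · stop@n0
  join n4 pred n2: n2→n1 stop@n0
  join n4 pred n3: n3→n1 stop@n0
  join n6 pred n0: · stop@n0
  join n6 pred n2: n2→n1 stop@n0
  join n6 pred n5: n5→n2→n1 stop@n0
  join n8 pred n4: n4 stop@n0
  join n8 pred n5: n5→n2→n1 stop@n0
  join n8 pred n6: n6 stop@n0
  join n8 pred n7: n7→n6 stop@n0
  n0: DF=∅
  n1: DF={n4,n6,n8}
  n2: DF={n4,n6,n8}
  n3: DF={n4}
  n4: DF={n8}
  n5: DF={n6,n8}
  n6: DF={n8}
  n7: DF={n8}
  n8: DF=∅

φ for a: defs {n1,n4,n7}
  DF⁺ = {n4,n6,n8}

Answer: ["n4", "n6", "n8"]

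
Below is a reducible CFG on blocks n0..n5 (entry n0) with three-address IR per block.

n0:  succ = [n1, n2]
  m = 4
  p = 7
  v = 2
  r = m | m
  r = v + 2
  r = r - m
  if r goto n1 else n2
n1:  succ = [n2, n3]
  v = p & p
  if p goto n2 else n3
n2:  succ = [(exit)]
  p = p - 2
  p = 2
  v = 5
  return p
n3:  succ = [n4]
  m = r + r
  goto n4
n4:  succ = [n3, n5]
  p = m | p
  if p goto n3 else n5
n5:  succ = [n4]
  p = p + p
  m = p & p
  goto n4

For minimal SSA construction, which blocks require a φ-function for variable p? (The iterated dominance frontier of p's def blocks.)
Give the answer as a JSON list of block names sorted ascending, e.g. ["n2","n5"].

Answer: ["n3", "n4"]

Analysis:
idom tree: n1←n0 n2←n0 n3←n1 n4←n3 n5←n4
Join-block Dom:
  n2: preds {n0,n1}: {n0} ∩ {n0,n1} = {n0}; idom=n0
  n3: preds {n1,n4}: {n0,n1} ∩ {n0,n1,n3,n4} = {n0,n1}; idom=n1
  n4: preds {n3,n5}: {n0,n1,n3} ∩ {n0,n1,n3,n4,n5} = {n0,n1,n3}; idom=n3

Frontier:
  n2←n0: walk · to n0
  n2←n1: walk n1 to n0
  n3←n1: walk · to n1
  n3←n4: walk n4→n3 to n1
  n4←n3: walk · to n3
  n4←n5: walk n5→n4 to n3
  n0: DF=∅
  n1: DF={n2}
  n2: DF=∅
  n3: DF={n3}
  n4: DF={n3,n4}
  n5: DF={n4}

φ for p: defs {n0,n2,n4,n5}
  DF⁺ = {n3,n4}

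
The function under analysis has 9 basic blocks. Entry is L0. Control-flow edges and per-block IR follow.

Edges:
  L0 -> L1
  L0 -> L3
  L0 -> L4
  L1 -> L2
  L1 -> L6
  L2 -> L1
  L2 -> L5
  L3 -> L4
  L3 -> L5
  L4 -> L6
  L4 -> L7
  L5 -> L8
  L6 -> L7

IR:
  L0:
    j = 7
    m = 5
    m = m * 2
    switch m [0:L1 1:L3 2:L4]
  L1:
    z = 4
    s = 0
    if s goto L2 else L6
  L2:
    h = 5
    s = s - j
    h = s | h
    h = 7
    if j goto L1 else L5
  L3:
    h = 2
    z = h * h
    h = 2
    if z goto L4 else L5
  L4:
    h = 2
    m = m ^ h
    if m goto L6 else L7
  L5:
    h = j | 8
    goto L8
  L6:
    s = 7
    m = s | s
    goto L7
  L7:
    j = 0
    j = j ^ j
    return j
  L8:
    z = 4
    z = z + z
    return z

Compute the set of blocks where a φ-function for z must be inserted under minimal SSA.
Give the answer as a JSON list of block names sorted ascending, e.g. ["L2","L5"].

Answer: ["L1", "L4", "L5", "L6", "L7"]

Derivation:
idom tree: L1←L0 L2←L1 L3←L0 L4←L0 L5←L0 L6←L0 L7←L0 L8←L5
Dom at joins:
  L1: preds {L0,L2}: {L0} ∩ {L0,L1,L2} = {L0}; idom=L0
  L4: preds {L0,L3}: {L0} ∩ {L0,L3} = {L0}; idom=L0
  L5: preds {L2,L3}: {L0,L1,L2} ∩ {L0,L3} = {L0}; idom=L0
  L6: preds {L1,L4}: {L0,L1} ∩ {L0,L4} = {L0}; idom=L0
  L7: preds {L4,L6}: {L0,L4} ∩ {L0,L6} = {L0}; idom=L0

DF walk-up:
  L1←L0: walk · to L0
  L1←L2: walk L2→L1 to L0
  L4←L0: walk · to L0
  L4←L3: walk L3 to L0
  L5←L2: walk L2→L1 to L0
  L5←L3: walk L3 to L0
  L6←L1: walk L1 to L0
  L6←L4: walk L4 to L0
  L7←L4: walk L4 to L0
  L7←L6: walk L6 to L0
  L0 → ∅
  L1 → {L1,L5,L6}
  L2 → {L1,L5}
  L3 → {L4,L5}
  L4 → {L6,L7}
  L5 → ∅
  L6 → {L7}
  L7 → ∅
  L8 → ∅

φ for z: defs {L1,L3,L8}
  DF⁺ = {L1,L4,L5,L6,L7}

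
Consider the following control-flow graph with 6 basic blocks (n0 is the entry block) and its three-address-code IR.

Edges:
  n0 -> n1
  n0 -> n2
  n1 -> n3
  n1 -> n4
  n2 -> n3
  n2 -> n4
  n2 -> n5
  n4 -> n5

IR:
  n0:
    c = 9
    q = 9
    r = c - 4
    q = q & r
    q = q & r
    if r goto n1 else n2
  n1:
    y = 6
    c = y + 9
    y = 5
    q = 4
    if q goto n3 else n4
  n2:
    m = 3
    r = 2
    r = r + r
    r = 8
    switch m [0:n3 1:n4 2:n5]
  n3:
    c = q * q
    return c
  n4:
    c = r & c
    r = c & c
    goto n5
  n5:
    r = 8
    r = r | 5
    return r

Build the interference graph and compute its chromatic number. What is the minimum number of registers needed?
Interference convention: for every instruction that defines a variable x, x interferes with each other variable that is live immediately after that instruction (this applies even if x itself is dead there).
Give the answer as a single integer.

Answer: 4

Working:
Block summaries:
  n0 def {c,q,r} use ∅
  n1 def {c,q,y} use ∅
  n2 def {m,r} use ∅
  n3 def {c} use {q}
  n4 def {c,r} use {c,r}
  n5 def {r} use ∅

Live sets:
  n0 li=∅ lo={c,q,r}
  n1 li={r} lo={c,q,r}
  n2 li={c,q} lo={c,q,r}
  n3 li={q} lo=∅
  n4 li={c,r} lo=∅
  n5 li=∅ lo=∅

Conflict graph:
  c: {m,q,r,y}
  m: {c,q,r}
  q: {c,m,r}
  r: {c,m,q,y}
  y: {c,r}

Registers:
  lower bound: {c,m,q,r} mutually conflict ⇒ χ ≥ 4
  4-colouring: R0={c}  R1={r}  R2={m,y}  R3={q}
  χ = 4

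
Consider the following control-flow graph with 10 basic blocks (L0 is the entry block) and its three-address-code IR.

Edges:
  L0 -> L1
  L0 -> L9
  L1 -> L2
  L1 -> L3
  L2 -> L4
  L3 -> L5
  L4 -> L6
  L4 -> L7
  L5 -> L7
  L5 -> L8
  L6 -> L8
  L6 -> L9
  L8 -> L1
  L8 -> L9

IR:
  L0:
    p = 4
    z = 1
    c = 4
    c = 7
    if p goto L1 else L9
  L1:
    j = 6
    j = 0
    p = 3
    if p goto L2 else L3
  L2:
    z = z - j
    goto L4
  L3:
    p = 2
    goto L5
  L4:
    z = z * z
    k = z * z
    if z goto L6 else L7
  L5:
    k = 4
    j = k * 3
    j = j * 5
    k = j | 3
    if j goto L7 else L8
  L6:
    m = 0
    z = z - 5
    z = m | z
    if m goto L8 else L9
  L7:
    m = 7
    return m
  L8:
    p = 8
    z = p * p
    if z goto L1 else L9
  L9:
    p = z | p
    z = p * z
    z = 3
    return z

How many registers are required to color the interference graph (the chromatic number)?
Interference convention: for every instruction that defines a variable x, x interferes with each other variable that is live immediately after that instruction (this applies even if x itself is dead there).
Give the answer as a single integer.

Answer: 4

Derivation:
Per-block:
  L0: {c,p,z} / ∅
  L1: {j,p} / ∅
  L2: {z} / {j,z}
  L3: {p} / ∅
  L4: {k,z} / {z}
  L5: {j,k} / ∅
  L6: {m,z} / {z}
  L7: {m} / ∅
  L8: {p,z} / ∅
  L9: {p,z} / {p,z}

Backward fixpoint:
  L0 li=∅ lo={p,z}
  L1 li={z} lo={j,p,z}
  L2 li={j,p,z} lo={p,z}
  L3 li=∅ lo=∅
  L4 li={p,z} lo={p,z}
  L5 li=∅ lo=∅
  L6 li={p,z} lo={p,z}
  L7 li=∅ lo=∅
  L8 li=∅ lo={p,z}
  L9 li={p,z} lo=∅

Conflict graph:
  c: {p,z}
  j: {k,p,z}
  k: {j,p,z}
  m: {p,z}
  p: {c,j,k,m,z}
  z: {c,j,k,m,p}

Colouring:
  clique {j,k,p,z} ⇒ need ≥ 4
  assign c→R2 j→R2 k→R3 m→R2 p→R0 z→R1 — no edge inside a register ⇒ χ ≤ 4
  χ = 4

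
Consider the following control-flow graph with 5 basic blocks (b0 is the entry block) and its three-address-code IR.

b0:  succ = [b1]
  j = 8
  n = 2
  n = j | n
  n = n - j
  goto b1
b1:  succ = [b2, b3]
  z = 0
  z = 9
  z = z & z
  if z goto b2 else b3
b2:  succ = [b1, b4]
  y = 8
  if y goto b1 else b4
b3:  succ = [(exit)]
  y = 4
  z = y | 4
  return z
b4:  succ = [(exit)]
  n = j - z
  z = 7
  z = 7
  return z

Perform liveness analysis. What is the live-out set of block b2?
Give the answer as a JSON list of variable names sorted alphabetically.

Per-block:
  b0 def {j,n} use ∅
  b1 def {z} use ∅
  b2 def {y} use ∅
  b3 def {y,z} use ∅
  b4 def {n,z} use {j,z}

Backward fixpoint:
  live b0: ∅→{j}
  live b1: {j}→{j,z}
  live b2: {j,z}→{j,z}
  live b3: ∅→∅
  live b4: {j,z}→∅

live-out(b2) = ["j", "z"]

Answer: ["j", "z"]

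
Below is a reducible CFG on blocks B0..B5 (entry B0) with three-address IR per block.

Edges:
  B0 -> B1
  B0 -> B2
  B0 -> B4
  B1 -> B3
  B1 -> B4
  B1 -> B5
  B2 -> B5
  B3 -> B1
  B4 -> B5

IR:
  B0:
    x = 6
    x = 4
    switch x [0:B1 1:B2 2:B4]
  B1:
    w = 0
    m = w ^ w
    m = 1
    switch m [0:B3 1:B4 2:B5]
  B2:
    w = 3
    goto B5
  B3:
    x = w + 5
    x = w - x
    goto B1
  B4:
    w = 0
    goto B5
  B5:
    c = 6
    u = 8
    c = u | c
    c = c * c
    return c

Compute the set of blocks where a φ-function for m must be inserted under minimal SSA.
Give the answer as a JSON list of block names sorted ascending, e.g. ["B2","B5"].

Answer: ["B1", "B4", "B5"]

Derivation:
idom tree: B1←B0 B2←B0 B3←B1 B4←B0 B5←B0
Dom∩ at merges:
  B1: preds {B0,B3}: {B0} ∩ {B0,B1,B3} = {B0}; idom=B0
  B4: preds {B0,B1}: {B0} ∩ {B0,B1} = {B0}; idom=B0
  B5: preds {B1,B2,B4}: {B0,B1} ∩ {B0,B2} ∩ {B0,B4} = {B0}; idom=B0

DF derivation:
  join B1 pred B0: · stop@B0
  join B1 pred B3: B3→B1 stop@B0
  join B4 pred B0: · stop@B0
  join B4 pred B1: B1 stop@B0
  join B5 pred B1: B1 stop@B0
  join B5 pred B2: B2 stop@B0
  join B5 pred B4: B4 stop@B0
  B0: DF=∅
  B1: DF={B1,B4,B5}
  B2: DF={B5}
  B3: DF={B1}
  B4: DF={B5}
  B5: DF=∅

φ for m: defs {B1}
  DF⁺ = {B1,B4,B5}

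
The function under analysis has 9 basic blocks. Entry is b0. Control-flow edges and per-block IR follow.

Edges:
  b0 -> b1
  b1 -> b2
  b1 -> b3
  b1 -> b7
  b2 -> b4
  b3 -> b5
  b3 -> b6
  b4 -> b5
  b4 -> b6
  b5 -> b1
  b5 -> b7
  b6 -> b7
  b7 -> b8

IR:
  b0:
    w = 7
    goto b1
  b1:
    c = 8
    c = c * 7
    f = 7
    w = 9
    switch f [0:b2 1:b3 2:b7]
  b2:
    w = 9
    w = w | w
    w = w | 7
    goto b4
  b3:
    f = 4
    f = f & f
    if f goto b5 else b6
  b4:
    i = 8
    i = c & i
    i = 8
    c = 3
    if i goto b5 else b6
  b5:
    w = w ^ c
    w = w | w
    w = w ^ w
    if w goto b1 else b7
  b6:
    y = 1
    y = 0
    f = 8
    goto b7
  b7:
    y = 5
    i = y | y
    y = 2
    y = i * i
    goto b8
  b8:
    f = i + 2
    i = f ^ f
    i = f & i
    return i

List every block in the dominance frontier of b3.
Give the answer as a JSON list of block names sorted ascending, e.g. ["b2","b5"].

Answer: ["b5", "b6"]

Derivation:
idom tree: b1←b0 b2←b1 b3←b1 b4←b2 b5←b1 b6←b1 b7←b1 b8←b7
Join-block Dom:
  b1: preds {b0,b5}: {b0} ∩ {b0,b1,b5} = {b0}; idom=b0
  b5: preds {b3,b4}: {b0,b1,b3} ∩ {b0,b1,b2,b4} = {b0,b1}; idom=b1
  b6: preds {b3,b4}: {b0,b1,b3} ∩ {b0,b1,b2,b4} = {b0,b1}; idom=b1
  b7: preds {b1,b5,b6}: {b0,b1} ∩ {b0,b1,b5} ∩ {b0,b1,b6} = {b0,b1}; idom=b1

Frontier:
  b1←b0: walk · to b0
  b1←b5: walk b5→b1 to b0
  b5←b3: walk b3 to b1
  b5←b4: walk b4→b2 to b1
  b6←b3: walk b3 to b1
  b6←b4: walk b4→b2 to b1
  b7←b1: walk · to b1
  b7←b5: walk b5 to b1
  b7←b6: walk b6 to b1
  b0: DF=∅
  b1: DF={b1}
  b2: DF={b5,b6}
  b3: DF={b5,b6}
  b4: DF={b5,b6}
  b5: DF={b1,b7}
  b6: DF={b7}
  b7: DF=∅
  b8: DF=∅

DF(b3) = ["b5", "b6"]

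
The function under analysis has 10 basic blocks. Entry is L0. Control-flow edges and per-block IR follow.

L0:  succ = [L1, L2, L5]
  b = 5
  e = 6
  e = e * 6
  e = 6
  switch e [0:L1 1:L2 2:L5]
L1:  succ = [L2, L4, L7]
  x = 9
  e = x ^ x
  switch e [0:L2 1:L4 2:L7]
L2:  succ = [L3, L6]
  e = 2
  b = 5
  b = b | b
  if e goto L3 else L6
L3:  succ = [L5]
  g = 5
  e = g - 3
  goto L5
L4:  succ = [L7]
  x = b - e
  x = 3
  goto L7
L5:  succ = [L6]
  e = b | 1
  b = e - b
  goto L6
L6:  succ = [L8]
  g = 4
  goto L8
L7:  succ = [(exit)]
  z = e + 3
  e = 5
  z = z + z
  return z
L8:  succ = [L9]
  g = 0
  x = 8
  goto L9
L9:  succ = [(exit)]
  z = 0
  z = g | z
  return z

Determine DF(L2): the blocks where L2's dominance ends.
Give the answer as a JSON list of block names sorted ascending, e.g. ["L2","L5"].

idom tree: L1←L0 L2←L0 L3←L2 L4←L1 L5←L0 L6←L0 L7←L1 L8←L6 L9←L8
Dom∩ at merges:
  L2: preds {L0,L1}: {L0} ∩ {L0,L1} = {L0}; idom=L0
  L5: preds {L0,L3}: {L0} ∩ {L0,L2,L3} = {L0}; idom=L0
  L6: preds {L2,L5}: {L0,L2} ∩ {L0,L5} = {L0}; idom=L0
  L7: preds {L1,L4}: {L0,L1} ∩ {L0,L1,L4} = {L0,L1}; idom=L1

DF derivation:
  L2←L0: walk · to L0
  L2←L1: walk L1 to L0
  L5←L0: walk · to L0
  L5←L3: walk L3→L2 to L0
  L6←L2: walk L2 to L0
  L6←L5: walk L5 to L0
  L7←L1: walk · to L1
  L7←L4: walk L4 to L1
  L0 → ∅
  L1 → {L2}
  L2 → {L5,L6}
  L3 → {L5}
  L4 → {L7}
  L5 → {L6}
  L6 → ∅
  L7 → ∅
  L8 → ∅
  L9 → ∅

DF(L2) = ["L5", "L6"]

Answer: ["L5", "L6"]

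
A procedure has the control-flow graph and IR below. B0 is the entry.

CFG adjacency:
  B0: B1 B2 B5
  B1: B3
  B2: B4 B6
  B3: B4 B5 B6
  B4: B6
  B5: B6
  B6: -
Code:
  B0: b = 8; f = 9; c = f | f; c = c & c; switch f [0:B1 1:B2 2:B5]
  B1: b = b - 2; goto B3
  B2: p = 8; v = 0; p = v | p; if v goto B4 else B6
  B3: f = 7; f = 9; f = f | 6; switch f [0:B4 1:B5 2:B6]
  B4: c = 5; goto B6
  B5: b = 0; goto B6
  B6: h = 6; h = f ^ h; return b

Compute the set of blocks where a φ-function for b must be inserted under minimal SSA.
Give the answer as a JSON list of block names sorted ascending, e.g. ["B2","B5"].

Answer: ["B4", "B5", "B6"]

Derivation:
idom tree: B1←B0 B2←B0 B3←B1 B4←B0 B5←B0 B6←B0
Dom∩ at merges:
  B4: preds {B2,B3}: {B0,B2} ∩ {B0,B1,B3} = {B0}; idom=B0
  B5: preds {B0,B3}: {B0} ∩ {B0,B1,B3} = {B0}; idom=B0
  B6: preds {B2,B3,B4,B5}: {B0,B2} ∩ {B0,B1,B3} ∩ {B0,B4} ∩ {B0,B5} = {B0}; idom=B0

DF walk-up:
  join B4 pred B2: B2 stop@B0
  join B4 pred B3: B3→B1 stop@B0
  join B5 pred B0: · stop@B0
  join B5 pred B3: B3→B1 stop@B0
  join B6 pred B2: B2 stop@B0
  join B6 pred B3: B3→B1 stop@B0
  join B6 pred B4: B4 stop@B0
  join B6 pred B5: B5 stop@B0
  B0: DF=∅
  B1: DF={B4,B5,B6}
  B2: DF={B4,B6}
  B3: DF={B4,B5,B6}
  B4: DF={B6}
  B5: DF={B6}
  B6: DF=∅

φ for b: defs {B0,B1,B5}
  DF⁺ = {B4,B5,B6}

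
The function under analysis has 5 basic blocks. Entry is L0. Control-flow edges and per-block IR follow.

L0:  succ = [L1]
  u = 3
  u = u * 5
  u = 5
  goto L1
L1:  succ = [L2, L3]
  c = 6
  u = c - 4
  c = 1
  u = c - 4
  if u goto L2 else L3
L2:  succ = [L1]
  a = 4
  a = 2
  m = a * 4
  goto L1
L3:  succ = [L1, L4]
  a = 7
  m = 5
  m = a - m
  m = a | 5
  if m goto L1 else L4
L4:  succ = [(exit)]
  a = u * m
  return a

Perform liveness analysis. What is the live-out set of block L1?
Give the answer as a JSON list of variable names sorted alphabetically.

def/use:
  L0: def={u} ue=∅
  L1: def={c,u} ue=∅
  L2: def={a,m} ue=∅
  L3: def={a,m} ue=∅
  L4: def={a} ue={m,u}

Backward fixpoint:
  L0 li=∅ lo=∅
  L1 li=∅ lo={u}
  L2 li=∅ lo=∅
  L3 li={u} lo={m,u}
  L4 li={m,u} lo=∅

live-out(L1) = ["u"]

Answer: ["u"]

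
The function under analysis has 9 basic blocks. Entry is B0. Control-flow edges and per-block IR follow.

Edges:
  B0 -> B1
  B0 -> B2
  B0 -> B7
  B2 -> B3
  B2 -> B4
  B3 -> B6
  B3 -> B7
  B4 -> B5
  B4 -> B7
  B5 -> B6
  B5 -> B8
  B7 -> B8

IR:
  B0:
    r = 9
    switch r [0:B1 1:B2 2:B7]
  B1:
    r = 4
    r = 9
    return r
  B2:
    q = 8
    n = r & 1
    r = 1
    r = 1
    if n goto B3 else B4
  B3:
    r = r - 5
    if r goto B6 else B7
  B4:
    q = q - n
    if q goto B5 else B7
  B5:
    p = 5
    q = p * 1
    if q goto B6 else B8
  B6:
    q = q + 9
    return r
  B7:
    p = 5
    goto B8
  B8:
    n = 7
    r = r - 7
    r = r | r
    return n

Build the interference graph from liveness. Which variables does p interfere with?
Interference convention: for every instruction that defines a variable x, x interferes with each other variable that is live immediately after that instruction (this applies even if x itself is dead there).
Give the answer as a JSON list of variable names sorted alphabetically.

Answer: ["r"]

Working:
Block summaries:
  B0: def={r} ue=∅
  B1: def={r} ue=∅
  B2: def={n,q,r} ue={r}
  B3: def={r} ue={r}
  B4: def={q} ue={n,q}
  B5: def={p,q} ue=∅
  B6: def={q} ue={q,r}
  B7: def={p} ue=∅
  B8: def={n,r} ue={r}

Live sets:
  B0 li=∅ lo={r}
  B1 li=∅ lo=∅
  B2 li={r} lo={n,q,r}
  B3 li={q,r} lo={q,r}
  B4 li={n,q,r} lo={r}
  B5 li={r} lo={q,r}
  B6 li={q,r} lo=∅
  B7 li={r} lo={r}
  B8 li={r} lo=∅

Interference:
  n — {q,r}
  p — {r}
  q — {n,r}
  r — {n,p,q}

N(p) = ["r"]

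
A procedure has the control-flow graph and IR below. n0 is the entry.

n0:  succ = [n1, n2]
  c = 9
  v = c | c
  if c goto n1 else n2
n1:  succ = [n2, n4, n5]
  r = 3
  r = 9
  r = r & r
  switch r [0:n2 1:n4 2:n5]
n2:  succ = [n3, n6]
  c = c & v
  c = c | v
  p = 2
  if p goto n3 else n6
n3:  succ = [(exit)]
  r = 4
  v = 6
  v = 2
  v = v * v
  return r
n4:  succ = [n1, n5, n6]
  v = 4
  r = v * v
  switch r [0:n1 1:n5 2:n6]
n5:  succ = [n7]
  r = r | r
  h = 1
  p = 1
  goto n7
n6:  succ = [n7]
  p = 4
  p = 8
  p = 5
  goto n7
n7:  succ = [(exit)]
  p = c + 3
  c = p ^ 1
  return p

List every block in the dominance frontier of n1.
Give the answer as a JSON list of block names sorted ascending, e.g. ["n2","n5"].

Answer: ["n1", "n2", "n6", "n7"]

Analysis:
idom tree: n1←n0 n2←n0 n3←n2 n4←n1 n5←n1 n6←n0 n7←n0
Dom at joins:
  n1: preds {n0,n4}: {n0} ∩ {n0,n1,n4} = {n0}; idom=n0
  n2: preds {n0,n1}: {n0} ∩ {n0,n1} = {n0}; idom=n0
  n5: preds {n1,n4}: {n0,n1} ∩ {n0,n1,n4} = {n0,n1}; idom=n1
  n6: preds {n2,n4}: {n0,n2} ∩ {n0,n1,n4} = {n0}; idom=n0
  n7: preds {n5,n6}: {n0,n1,n5} ∩ {n0,n6} = {n0}; idom=n0

DF derivation:
  join n1 pred n0: · stop@n0
  join n1 pred n4: n4→n1 stop@n0
  join n2 pred n0: · stop@n0
  join n2 pred n1: n1 stop@n0
  join n5 pred n1: · stop@n1
  join n5 pred n4: n4 stop@n1
  join n6 pred n2: n2 stop@n0
  join n6 pred n4: n4→n1 stop@n0
  join n7 pred n5: n5→n1 stop@n0
  join n7 pred n6: n6 stop@n0
  n0 → ∅
  n1 → {n1,n2,n6,n7}
  n2 → {n6}
  n3 → ∅
  n4 → {n1,n5,n6}
  n5 → {n7}
  n6 → {n7}
  n7 → ∅

DF(n1) = ["n1", "n2", "n6", "n7"]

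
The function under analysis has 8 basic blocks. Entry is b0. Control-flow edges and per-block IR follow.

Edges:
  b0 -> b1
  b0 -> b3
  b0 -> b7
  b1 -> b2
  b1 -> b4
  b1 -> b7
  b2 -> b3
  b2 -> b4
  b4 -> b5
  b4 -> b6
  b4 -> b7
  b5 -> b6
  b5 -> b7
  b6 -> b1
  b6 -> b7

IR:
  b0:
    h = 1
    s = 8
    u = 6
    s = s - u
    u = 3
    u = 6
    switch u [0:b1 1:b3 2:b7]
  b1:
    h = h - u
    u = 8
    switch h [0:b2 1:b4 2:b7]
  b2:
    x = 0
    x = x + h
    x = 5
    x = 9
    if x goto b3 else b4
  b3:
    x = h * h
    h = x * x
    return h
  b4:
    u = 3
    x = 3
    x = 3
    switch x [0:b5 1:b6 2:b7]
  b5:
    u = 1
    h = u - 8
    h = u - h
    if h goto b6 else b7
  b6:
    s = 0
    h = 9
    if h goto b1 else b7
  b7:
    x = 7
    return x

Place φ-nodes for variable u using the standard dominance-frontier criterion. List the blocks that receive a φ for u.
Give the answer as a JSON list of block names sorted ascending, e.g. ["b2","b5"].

Answer: ["b1", "b3", "b6", "b7"]

Derivation:
idom tree: b1←b0 b2←b1 b3←b0 b4←b1 b5←b4 b6←b4 b7←b0
Dom at joins:
  b1: preds {b0,b6}: {b0} ∩ {b0,b1,b4,b6} = {b0}; idom=b0
  b3: preds {b0,b2}: {b0} ∩ {b0,b1,b2} = {b0}; idom=b0
  b4: preds {b1,b2}: {b0,b1} ∩ {b0,b1,b2} = {b0,b1}; idom=b1
  b6: preds {b4,b5}: {b0,b1,b4} ∩ {b0,b1,b4,b5} = {b0,b1,b4}; idom=b4
  b7: preds {b0,b1,b4,b5,b6}: {b0} ∩ {b0,b1} ∩ {b0,b1,b4} ∩ {b0,b1,b4,b5} ∩ {b0,b1,b4,b6} = {b0}; idom=b0

Frontier:
  b1←b0: walk · to b0
  b1←b6: walk b6→b4→b1 to b0
  b3←b0: walk · to b0
  b3←b2: walk b2→b1 to b0
  b4←b1: walk · to b1
  b4←b2: walk b2 to b1
  b6←b4: walk · to b4
  b6←b5: walk b5 to b4
  b7←b0: walk · to b0
  b7←b1: walk b1 to b0
  b7←b4: walk b4→b1 to b0
  b7←b5: walk b5→b4→b1 to b0
  b7←b6: walk b6→b4→b1 to b0
  b0 → ∅
  b1 → {b1,b3,b7}
  b2 → {b3,b4}
  b3 → ∅
  b4 → {b1,b7}
  b5 → {b6,b7}
  b6 → {b1,b7}
  b7 → ∅

φ for u: defs {b0,b1,b4,b5}
  DF⁺ = {b1,b3,b6,b7}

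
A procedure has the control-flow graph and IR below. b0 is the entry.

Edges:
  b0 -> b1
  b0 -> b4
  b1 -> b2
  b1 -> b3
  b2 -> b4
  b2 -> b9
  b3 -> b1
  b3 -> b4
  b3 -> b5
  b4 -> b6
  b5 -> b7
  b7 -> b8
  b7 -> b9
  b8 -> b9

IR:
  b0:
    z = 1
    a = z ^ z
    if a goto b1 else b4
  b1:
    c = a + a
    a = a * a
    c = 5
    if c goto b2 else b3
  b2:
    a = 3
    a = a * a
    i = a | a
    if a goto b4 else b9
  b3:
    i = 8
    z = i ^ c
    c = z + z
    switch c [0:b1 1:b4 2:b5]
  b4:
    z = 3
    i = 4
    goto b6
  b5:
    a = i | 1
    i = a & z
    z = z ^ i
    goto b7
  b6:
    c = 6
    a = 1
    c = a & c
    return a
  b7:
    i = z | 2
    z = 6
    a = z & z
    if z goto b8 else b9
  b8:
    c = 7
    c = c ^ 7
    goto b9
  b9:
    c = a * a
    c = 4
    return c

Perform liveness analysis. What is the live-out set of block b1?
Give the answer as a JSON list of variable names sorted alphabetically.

Answer: ["a", "c"]

Derivation:
Per-block:
  b0: {a,z} / ∅
  b1: {a,c} / {a}
  b2: {a,i} / ∅
  b3: {c,i,z} / {c}
  b4: {i,z} / ∅
  b5: {a,i,z} / {i,z}
  b6: {a,c} / ∅
  b7: {a,i,z} / {z}
  b8: {c} / ∅
  b9: {c} / {a}

Live sets:
  b0: in=∅ out={a}
  b1: in={a} out={a,c}
  b2: in=∅ out={a}
  b3: in={a,c} out={a,i,z}
  b4: in=∅ out=∅
  b5: in={i,z} out={z}
  b6: in=∅ out=∅
  b7: in={z} out={a}
  b8: in={a} out={a}
  b9: in={a} out=∅

live-out(b1) = ["a", "c"]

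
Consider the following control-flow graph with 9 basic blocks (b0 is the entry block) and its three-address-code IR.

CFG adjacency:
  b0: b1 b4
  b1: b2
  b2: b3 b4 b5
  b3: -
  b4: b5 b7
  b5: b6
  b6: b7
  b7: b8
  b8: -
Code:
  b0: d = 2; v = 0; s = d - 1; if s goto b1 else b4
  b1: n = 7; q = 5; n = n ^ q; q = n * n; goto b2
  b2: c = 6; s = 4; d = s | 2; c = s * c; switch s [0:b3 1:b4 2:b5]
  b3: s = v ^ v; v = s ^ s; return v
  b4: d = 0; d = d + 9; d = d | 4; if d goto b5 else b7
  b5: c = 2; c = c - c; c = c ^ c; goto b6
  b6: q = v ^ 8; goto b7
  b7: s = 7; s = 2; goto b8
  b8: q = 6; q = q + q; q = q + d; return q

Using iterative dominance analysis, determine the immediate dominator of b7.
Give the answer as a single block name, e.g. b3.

Answer: b0

Analysis:
idom tree: b1←b0 b2←b1 b3←b2 b4←b0 b5←b0 b6←b5 b7←b0 b8←b7
Dom∩ at merges:
  b4: preds {b0,b2}: {b0} ∩ {b0,b1,b2} = {b0}; idom=b0
  b5: preds {b2,b4}: {b0,b1,b2} ∩ {b0,b4} = {b0}; idom=b0
  b7: preds {b4,b6}: {b0,b4} ∩ {b0,b5,b6} = {b0}; idom=b0

idom(b7) = b0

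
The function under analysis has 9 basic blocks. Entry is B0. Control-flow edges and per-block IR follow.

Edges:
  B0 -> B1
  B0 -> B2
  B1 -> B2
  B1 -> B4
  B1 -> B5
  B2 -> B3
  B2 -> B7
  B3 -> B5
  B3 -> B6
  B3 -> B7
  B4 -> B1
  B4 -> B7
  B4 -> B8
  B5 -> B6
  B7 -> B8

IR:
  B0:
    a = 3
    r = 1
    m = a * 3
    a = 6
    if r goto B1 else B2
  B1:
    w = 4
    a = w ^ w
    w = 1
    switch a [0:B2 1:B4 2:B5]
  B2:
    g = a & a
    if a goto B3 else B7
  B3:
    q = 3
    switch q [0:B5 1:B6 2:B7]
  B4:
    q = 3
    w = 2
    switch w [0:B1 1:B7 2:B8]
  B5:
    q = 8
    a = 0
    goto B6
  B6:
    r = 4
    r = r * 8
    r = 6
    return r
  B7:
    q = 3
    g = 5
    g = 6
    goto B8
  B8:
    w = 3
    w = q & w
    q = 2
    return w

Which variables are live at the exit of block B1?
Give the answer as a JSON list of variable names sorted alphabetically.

Answer: ["a"]

Working:
def/use:
  B0: def={a,m,r} ue=∅
  B1: def={a,w} ue=∅
  B2: def={g} ue={a}
  B3: def={q} ue=∅
  B4: def={q,w} ue=∅
  B5: def={a,q} ue=∅
  B6: def={r} ue=∅
  B7: def={g,q} ue=∅
  B8: def={q,w} ue={q}

Backward fixpoint:
  B0 li=∅ lo={a}
  B1 li=∅ lo={a}
  B2 li={a} lo=∅
  B3 li=∅ lo=∅
  B4 li=∅ lo={q}
  B5 li=∅ lo=∅
  B6 li=∅ lo=∅
  B7 li=∅ lo={q}
  B8 li={q} lo=∅

live-out(B1) = ["a"]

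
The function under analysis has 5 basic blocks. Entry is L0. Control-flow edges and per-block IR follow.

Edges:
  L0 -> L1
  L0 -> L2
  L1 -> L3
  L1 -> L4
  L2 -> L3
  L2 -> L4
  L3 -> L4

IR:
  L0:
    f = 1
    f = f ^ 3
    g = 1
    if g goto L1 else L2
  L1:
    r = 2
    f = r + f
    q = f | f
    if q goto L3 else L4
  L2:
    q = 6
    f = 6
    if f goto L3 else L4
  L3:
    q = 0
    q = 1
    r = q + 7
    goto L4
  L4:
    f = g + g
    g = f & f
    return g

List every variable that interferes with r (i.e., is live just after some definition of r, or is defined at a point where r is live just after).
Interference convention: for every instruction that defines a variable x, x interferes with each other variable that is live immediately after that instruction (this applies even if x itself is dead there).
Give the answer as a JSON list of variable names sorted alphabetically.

def/use:
  L0: {f,g} / ∅
  L1: {f,q,r} / {f}
  L2: {f,q} / ∅
  L3: {q,r} / ∅
  L4: {f,g} / {g}

Liveness:
  L0: in=∅ out={f,g}
  L1: in={f,g} out={g}
  L2: in={g} out={g}
  L3: in={g} out={g}
  L4: in={g} out=∅

Interference:
  f: {g,r}
  g: {f,q,r}
  q: {g}
  r: {f,g}

N(r) = ["f", "g"]

Answer: ["f", "g"]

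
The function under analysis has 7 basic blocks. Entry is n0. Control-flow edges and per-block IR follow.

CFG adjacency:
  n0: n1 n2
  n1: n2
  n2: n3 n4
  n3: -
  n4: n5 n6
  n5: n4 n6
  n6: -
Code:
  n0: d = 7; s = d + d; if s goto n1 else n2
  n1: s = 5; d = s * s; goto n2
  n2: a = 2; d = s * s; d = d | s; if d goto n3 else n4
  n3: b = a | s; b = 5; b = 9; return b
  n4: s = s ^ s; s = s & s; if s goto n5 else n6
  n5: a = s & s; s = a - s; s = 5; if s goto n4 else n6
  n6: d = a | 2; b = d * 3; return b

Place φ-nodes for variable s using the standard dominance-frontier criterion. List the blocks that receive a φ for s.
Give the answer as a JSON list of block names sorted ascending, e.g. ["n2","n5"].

idom tree: n1←n0 n2←n0 n3←n2 n4←n2 n5←n4 n6←n4
Dom∩ at merges:
  n2: preds {n0,n1}: {n0} ∩ {n0,n1} = {n0}; idom=n0
  n4: preds {n2,n5}: {n0,n2} ∩ {n0,n2,n4,n5} = {n0,n2}; idom=n2
  n6: preds {n4,n5}: {n0,n2,n4} ∩ {n0,n2,n4,n5} = {n0,n2,n4}; idom=n4

DF derivation:
  n2←n0: walk · to n0
  n2←n1: walk n1 to n0
  n4←n2: walk · to n2
  n4←n5: walk n5→n4 to n2
  n6←n4: walk · to n4
  n6←n5: walk n5 to n4
  n0: DF=∅
  n1: DF={n2}
  n2: DF=∅
  n3: DF=∅
  n4: DF={n4}
  n5: DF={n4,n6}
  n6: DF=∅

φ for s: defs {n0,n1,n4,n5}
  DF⁺ = {n2,n4,n6}

Answer: ["n2", "n4", "n6"]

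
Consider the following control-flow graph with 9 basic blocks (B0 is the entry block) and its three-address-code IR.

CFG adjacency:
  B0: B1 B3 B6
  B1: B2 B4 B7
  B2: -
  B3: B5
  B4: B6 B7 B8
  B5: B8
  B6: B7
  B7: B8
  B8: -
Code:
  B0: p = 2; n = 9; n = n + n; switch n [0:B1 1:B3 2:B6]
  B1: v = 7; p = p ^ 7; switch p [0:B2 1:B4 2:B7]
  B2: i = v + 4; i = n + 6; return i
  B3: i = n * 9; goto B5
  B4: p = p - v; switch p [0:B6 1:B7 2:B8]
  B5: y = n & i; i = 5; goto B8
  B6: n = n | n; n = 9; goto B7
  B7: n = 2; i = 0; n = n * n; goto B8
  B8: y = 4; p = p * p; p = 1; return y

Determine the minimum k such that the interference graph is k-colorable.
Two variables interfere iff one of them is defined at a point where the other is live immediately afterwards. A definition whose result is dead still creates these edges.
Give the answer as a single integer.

Answer: 3

Derivation:
def/use:
  B0: def={n,p} ue=∅
  B1: def={p,v} ue={p}
  B2: def={i} ue={n,v}
  B3: def={i} ue={n}
  B4: def={p} ue={p,v}
  B5: def={i,y} ue={i,n}
  B6: def={n} ue={n}
  B7: def={i,n} ue=∅
  B8: def={p,y} ue={p}

Live sets:
  B0: in=∅ out={n,p}
  B1: in={n,p} out={n,p,v}
  B2: in={n,v} out=∅
  B3: in={n,p} out={i,n,p}
  B4: in={n,p,v} out={n,p}
  B5: in={i,n,p} out={p}
  B6: in={n,p} out={p}
  B7: in={p} out={p}
  B8: in={p} out=∅

Conflict graph:
  i — {n,p}
  n — {i,p,v}
  p — {i,n,v,y}
  v — {n,p}
  y — {p}

Colouring:
  {i,n,p} pairwise interfere (3-clique) ⇒ χ ≥ 3
  3-colouring: c0={p}  c1={n,y}  c2={i,v}
  χ = 3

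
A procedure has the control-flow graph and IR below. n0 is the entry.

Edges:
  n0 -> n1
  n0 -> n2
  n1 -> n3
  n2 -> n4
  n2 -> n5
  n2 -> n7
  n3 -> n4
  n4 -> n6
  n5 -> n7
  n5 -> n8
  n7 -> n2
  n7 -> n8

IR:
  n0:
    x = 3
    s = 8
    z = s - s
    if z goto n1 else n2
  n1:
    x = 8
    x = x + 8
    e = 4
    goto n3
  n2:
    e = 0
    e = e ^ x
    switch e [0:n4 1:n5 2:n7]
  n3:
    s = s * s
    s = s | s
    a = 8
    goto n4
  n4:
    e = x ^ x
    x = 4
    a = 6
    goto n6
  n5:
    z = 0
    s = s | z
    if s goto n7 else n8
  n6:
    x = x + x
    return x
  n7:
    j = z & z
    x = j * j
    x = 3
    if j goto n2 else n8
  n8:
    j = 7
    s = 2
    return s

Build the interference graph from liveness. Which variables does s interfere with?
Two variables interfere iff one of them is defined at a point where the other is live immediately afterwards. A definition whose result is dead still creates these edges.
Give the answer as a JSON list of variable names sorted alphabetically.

Answer: ["e", "j", "x", "z"]

Analysis:
Per-block:
  n0: def={s,x,z} ue=∅
  n1: def={e,x} ue=∅
  n2: def={e} ue={x}
  n3: def={a,s} ue={s}
  n4: def={a,e,x} ue={x}
  n5: def={s,z} ue={s}
  n6: def={x} ue={x}
  n7: def={j,x} ue={z}
  n8: def={j,s} ue=∅

Backward fixpoint:
  n0 li=∅ lo={s,x,z}
  n1 li={s} lo={s,x}
  n2 li={s,x,z} lo={s,x,z}
  n3 li={s,x} lo={x}
  n4 li={x} lo={x}
  n5 li={s} lo={s,z}
  n6 li={x} lo=∅
  n7 li={s,z} lo={s,x,z}
  n8 li=∅ lo=∅

Interference:
  a — {x}
  e — {s,x,z}
  j — {s,x,z}
  s — {e,j,x,z}
  x — {a,e,j,s,z}
  z — {e,j,s,x}

N(s) = ["e", "j", "x", "z"]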